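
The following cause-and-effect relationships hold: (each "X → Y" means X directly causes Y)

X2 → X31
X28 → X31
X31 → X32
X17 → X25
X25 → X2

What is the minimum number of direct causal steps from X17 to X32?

4

Shortest chain: X17 → X25 → X2 → X31 → X32.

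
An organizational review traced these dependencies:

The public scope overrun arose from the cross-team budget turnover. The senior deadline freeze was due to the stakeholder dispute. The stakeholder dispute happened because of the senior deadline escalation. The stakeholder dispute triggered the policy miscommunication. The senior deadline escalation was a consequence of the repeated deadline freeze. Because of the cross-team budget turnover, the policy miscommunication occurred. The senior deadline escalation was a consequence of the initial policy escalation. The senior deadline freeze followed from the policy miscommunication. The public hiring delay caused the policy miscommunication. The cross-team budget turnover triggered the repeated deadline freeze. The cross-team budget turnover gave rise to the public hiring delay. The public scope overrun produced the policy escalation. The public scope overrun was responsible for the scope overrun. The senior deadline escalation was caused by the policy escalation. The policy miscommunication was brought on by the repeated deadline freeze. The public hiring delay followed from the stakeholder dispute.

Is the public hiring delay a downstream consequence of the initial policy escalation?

Yes

There is a causal chain: the initial policy escalation → the senior deadline escalation → the stakeholder dispute → the public hiring delay.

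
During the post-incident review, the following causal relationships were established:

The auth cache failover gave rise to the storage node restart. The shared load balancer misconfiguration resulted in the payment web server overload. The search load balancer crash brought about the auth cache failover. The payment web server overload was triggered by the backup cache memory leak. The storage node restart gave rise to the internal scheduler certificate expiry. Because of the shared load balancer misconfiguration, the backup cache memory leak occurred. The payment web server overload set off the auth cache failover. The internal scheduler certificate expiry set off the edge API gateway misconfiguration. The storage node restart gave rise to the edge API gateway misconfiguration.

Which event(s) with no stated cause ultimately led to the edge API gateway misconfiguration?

Tracing upstream from the edge API gateway misconfiguration: the edge API gateway misconfiguration ← the storage node restart ← the auth cache failover ← the payment web server overload ← the shared load balancer misconfiguration.
A separate upstream branch: the edge API gateway misconfiguration ← the storage node restart ← the auth cache failover ← the search load balancer crash.
Each of those chain origins has no stated cause.

the search load balancer crash, the shared load balancer misconfiguration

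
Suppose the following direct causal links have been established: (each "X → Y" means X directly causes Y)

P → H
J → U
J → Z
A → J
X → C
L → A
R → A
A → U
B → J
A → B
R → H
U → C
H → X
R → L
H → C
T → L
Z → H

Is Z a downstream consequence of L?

There is a causal chain: L → A → J → Z.

Yes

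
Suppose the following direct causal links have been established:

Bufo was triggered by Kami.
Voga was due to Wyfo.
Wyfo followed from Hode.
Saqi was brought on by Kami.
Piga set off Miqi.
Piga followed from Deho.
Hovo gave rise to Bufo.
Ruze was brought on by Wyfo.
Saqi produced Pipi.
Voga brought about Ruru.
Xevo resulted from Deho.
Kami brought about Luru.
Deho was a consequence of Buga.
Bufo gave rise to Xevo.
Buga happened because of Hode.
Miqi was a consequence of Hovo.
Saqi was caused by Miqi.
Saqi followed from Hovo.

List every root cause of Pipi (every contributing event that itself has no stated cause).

Hode, Hovo, Kami

Tracing upstream from Pipi: Pipi ← Saqi ← Hovo.
A separate upstream branch: Pipi ← Saqi ← Miqi ← Piga ← Deho ← Buga ← Hode.
A separate upstream branch: Pipi ← Saqi ← Kami.
Each of those chain origins has no stated cause.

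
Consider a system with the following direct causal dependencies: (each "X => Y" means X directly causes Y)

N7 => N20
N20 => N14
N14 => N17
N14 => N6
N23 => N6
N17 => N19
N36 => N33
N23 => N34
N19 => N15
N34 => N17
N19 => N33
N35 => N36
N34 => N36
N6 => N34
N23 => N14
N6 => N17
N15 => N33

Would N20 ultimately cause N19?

Yes

There is a causal chain: N20 → N14 → N17 → N19.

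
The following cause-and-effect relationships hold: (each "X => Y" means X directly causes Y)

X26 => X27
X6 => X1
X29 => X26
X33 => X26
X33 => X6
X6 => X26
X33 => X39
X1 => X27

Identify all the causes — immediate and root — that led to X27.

Immediate causes of X27: X1, X26.
Further upstream: X33, X6, X29.

X1, X26, X29, X33, X6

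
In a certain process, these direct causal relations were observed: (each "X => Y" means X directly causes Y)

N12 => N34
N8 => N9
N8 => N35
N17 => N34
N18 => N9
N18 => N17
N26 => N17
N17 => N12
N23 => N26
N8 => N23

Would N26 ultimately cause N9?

No

N26 leads to N17, N12, N34; N9 is not among them.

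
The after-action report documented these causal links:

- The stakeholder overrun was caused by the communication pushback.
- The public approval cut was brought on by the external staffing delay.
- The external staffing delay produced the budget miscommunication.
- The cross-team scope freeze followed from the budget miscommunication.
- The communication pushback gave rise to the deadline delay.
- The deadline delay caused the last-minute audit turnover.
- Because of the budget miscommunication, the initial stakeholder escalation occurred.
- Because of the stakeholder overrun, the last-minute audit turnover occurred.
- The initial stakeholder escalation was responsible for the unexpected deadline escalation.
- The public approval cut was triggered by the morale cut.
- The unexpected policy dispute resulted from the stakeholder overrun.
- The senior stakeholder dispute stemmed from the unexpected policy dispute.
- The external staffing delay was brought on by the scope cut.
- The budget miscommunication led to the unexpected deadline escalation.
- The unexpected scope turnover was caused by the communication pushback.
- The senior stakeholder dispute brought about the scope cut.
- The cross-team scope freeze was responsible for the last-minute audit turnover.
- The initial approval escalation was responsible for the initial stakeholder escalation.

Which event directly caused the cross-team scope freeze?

Upstream contributors include the communication pushback, the stakeholder overrun, the unexpected policy dispute, the senior stakeholder dispute, the scope cut, the external staffing delay, but only the budget miscommunication feeds directly into the cross-team scope freeze.

the budget miscommunication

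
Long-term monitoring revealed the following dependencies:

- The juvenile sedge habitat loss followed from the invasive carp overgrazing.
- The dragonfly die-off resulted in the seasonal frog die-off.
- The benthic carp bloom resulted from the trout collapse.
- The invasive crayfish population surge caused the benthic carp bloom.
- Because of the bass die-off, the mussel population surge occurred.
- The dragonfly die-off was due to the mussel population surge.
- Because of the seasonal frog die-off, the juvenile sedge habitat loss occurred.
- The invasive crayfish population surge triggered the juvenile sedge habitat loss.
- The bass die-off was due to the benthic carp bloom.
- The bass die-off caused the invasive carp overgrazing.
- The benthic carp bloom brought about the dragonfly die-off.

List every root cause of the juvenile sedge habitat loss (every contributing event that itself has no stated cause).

Tracing upstream from the juvenile sedge habitat loss: the juvenile sedge habitat loss ← the invasive carp overgrazing ← the bass die-off ← the benthic carp bloom ← the trout collapse.
A separate upstream branch: the juvenile sedge habitat loss ← the invasive crayfish population surge.
Each of those chain origins has no stated cause.

the invasive crayfish population surge, the trout collapse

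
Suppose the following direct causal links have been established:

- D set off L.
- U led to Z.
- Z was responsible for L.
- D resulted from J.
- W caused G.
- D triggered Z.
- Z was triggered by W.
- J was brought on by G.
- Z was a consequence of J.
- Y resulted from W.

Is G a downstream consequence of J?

J leads to D, Z, L; G is not among them.

No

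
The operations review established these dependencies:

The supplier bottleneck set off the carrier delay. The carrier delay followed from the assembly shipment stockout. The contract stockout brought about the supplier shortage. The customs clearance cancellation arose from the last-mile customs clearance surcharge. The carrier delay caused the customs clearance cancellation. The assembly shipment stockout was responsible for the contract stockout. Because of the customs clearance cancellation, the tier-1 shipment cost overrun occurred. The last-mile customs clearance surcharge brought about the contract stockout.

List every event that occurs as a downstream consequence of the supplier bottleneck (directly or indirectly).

the carrier delay, the customs clearance cancellation, the tier-1 shipment cost overrun

Direct effects: the carrier delay.
2 steps out: the customs clearance cancellation.
3 steps out: the tier-1 shipment cost overrun.
Not reachable from it: the assembly shipment stockout, the last-mile customs clearance surcharge, the contract stockout, the supplier shortage.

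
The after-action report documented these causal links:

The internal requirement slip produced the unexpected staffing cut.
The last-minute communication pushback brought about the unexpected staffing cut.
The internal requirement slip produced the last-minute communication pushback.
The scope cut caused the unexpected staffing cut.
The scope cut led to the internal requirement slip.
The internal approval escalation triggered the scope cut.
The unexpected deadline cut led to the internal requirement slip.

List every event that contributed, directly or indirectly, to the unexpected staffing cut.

Immediate causes of the unexpected staffing cut: the scope cut, the internal requirement slip, the last-minute communication pushback.
Further upstream: the internal approval escalation, the unexpected deadline cut.

the internal approval escalation, the internal requirement slip, the last-minute communication pushback, the scope cut, the unexpected deadline cut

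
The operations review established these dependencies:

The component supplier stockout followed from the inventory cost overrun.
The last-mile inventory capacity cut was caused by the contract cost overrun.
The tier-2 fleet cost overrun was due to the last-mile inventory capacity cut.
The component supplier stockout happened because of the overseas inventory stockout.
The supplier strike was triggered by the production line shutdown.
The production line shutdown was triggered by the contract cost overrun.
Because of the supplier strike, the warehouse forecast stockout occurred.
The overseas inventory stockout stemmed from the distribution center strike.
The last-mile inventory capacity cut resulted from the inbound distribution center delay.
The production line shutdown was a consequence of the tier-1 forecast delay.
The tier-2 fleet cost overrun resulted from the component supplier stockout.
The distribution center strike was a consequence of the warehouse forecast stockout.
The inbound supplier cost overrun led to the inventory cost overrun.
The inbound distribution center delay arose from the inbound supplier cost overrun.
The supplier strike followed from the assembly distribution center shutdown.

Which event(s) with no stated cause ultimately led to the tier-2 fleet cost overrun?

Tracing upstream from the tier-2 fleet cost overrun: the tier-2 fleet cost overrun ← the component supplier stockout ← the inventory cost overrun ← the inbound supplier cost overrun.
A separate upstream branch: the tier-2 fleet cost overrun ← the last-mile inventory capacity cut ← the contract cost overrun.
A separate upstream branch: the tier-2 fleet cost overrun ← the component supplier stockout ← the overseas inventory stockout ← the distribution center strike ← the warehouse forecast stockout ← the supplier strike ← the production line shutdown ← the tier-1 forecast delay.
A separate upstream branch: the tier-2 fleet cost overrun ← the component supplier stockout ← the overseas inventory stockout ← the distribution center strike ← the warehouse forecast stockout ← the supplier strike ← the assembly distribution center shutdown.
Each of those chain origins has no stated cause.

the assembly distribution center shutdown, the contract cost overrun, the inbound supplier cost overrun, the tier-1 forecast delay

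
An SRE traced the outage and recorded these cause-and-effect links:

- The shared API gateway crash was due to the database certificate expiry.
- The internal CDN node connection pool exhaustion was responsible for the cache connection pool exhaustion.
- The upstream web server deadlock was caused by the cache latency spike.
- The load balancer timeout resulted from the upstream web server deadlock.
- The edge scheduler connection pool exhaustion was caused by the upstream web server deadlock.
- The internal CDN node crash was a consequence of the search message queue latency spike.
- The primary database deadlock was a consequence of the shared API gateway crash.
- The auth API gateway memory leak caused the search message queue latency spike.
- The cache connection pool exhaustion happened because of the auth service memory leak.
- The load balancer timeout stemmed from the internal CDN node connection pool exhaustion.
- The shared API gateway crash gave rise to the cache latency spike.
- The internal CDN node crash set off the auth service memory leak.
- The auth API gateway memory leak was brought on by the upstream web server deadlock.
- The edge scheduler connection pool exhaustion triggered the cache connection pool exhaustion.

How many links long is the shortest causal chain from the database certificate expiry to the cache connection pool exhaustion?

Shortest chain: the database certificate expiry → the shared API gateway crash → the cache latency spike → the upstream web server deadlock → the edge scheduler connection pool exhaustion → the cache connection pool exhaustion.

5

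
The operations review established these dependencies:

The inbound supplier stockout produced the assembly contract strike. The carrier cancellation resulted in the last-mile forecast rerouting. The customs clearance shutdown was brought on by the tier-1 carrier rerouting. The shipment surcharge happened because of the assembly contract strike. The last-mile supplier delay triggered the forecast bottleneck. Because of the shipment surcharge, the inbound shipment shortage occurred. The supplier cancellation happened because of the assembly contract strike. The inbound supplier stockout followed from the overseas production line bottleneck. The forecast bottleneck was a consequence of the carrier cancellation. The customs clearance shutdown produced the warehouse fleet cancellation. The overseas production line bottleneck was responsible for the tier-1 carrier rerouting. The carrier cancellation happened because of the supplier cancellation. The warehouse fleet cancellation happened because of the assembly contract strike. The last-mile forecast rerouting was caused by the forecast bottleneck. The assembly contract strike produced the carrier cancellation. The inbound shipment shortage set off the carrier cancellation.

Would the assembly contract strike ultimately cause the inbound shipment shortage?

Yes

There is a causal chain: the assembly contract strike → the shipment surcharge → the inbound shipment shortage.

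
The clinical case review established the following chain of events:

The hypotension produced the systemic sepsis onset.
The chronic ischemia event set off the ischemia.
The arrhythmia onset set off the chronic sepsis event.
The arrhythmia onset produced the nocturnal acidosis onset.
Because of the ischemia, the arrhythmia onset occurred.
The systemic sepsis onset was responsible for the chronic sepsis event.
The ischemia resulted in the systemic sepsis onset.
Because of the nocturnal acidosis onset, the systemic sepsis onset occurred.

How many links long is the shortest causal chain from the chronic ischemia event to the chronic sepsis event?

3

Shortest chain: the chronic ischemia event → the ischemia → the arrhythmia onset → the chronic sepsis event.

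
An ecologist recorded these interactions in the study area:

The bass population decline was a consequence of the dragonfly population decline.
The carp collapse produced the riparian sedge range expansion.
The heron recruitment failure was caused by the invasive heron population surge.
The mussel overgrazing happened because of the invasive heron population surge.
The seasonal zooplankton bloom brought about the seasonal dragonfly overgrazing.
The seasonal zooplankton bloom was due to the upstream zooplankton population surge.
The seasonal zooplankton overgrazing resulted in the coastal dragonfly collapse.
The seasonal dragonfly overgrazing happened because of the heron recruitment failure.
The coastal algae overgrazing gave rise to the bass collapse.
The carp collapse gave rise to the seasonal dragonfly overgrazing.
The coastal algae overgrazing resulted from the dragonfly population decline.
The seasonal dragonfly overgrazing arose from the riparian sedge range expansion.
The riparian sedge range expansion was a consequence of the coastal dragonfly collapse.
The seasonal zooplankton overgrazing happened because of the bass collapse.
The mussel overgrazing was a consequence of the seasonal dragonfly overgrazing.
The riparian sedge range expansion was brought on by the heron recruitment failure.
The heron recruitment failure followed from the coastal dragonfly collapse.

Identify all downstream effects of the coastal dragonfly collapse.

Direct effects: the heron recruitment failure, the riparian sedge range expansion.
2 steps out: the seasonal dragonfly overgrazing.
3 steps out: the mussel overgrazing.
Not reachable from it: the dragonfly population decline, the coastal algae overgrazing, the bass collapse, the seasonal zooplankton overgrazing, the bass population decline, the invasive heron population surge, the carp collapse, the upstream zooplankton population surge, the seasonal zooplankton bloom.

the heron recruitment failure, the mussel overgrazing, the riparian sedge range expansion, the seasonal dragonfly overgrazing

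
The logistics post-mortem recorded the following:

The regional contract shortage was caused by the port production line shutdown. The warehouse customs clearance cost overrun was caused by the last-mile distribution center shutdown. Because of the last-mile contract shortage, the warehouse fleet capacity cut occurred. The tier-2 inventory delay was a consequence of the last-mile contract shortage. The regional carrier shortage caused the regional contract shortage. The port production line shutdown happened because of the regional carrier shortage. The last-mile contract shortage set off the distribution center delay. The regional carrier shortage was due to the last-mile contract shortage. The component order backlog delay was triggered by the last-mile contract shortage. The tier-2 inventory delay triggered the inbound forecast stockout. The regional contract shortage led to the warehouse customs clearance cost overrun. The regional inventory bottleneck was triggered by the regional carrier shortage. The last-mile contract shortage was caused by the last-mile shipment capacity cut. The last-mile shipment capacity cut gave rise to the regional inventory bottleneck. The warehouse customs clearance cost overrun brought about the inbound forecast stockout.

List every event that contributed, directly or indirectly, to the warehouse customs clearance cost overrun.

the last-mile contract shortage, the last-mile distribution center shutdown, the last-mile shipment capacity cut, the port production line shutdown, the regional carrier shortage, the regional contract shortage

Immediate causes of the warehouse customs clearance cost overrun: the regional contract shortage, the last-mile distribution center shutdown.
Further upstream: the last-mile shipment capacity cut, the last-mile contract shortage, the regional carrier shortage, the port production line shutdown.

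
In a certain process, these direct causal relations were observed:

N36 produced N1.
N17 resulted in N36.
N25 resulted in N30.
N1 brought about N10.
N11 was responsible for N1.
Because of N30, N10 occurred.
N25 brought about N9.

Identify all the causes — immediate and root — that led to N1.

Immediate causes of N1: N36, N11.
Further upstream: N17.

N11, N17, N36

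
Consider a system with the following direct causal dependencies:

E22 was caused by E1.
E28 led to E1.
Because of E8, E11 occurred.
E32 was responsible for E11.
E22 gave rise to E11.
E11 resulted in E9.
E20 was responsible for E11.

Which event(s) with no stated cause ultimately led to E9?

Tracing upstream from E9: E9 ← E11 ← E32.
A separate upstream branch: E9 ← E11 ← E22 ← E1 ← E28.
A separate upstream branch: E9 ← E11 ← E8.
A separate upstream branch: E9 ← E11 ← E20.
Each of those chain origins has no stated cause.

E20, E28, E32, E8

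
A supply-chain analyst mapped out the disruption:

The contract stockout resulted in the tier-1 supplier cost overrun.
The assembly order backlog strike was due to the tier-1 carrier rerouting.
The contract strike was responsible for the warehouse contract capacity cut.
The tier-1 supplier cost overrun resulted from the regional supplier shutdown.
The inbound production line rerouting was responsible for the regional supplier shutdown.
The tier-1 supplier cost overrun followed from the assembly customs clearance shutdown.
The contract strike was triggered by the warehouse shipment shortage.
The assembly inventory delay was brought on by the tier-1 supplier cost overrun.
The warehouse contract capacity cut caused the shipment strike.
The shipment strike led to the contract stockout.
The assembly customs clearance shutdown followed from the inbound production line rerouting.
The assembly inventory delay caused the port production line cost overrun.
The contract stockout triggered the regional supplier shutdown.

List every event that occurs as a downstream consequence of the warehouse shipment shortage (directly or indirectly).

Direct effects: the contract strike.
2 steps out: the warehouse contract capacity cut.
3 steps out: the shipment strike.
4 steps out: the contract stockout.
5 steps out: the regional supplier shutdown, the tier-1 supplier cost overrun.
6 steps out: the assembly inventory delay.
7 steps out: the port production line cost overrun.
Not reachable from it: the tier-1 carrier rerouting, the assembly order backlog strike, the inbound production line rerouting, the assembly customs clearance shutdown.

the assembly inventory delay, the contract stockout, the contract strike, the port production line cost overrun, the regional supplier shutdown, the shipment strike, the tier-1 supplier cost overrun, the warehouse contract capacity cut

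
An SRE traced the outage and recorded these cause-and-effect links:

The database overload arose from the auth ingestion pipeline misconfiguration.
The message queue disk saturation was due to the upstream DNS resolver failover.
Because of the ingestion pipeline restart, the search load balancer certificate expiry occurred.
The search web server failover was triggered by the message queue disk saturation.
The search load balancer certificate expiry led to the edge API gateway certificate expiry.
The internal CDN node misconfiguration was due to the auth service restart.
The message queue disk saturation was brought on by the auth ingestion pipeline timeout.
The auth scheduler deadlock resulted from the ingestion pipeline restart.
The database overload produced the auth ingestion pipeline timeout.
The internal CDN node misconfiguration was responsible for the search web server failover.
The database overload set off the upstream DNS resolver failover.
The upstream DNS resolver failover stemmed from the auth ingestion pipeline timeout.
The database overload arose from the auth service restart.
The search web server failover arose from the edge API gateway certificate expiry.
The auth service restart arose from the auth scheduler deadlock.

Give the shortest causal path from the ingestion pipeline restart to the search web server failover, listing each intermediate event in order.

the ingestion pipeline restart → the search load balancer certificate expiry
the search load balancer certificate expiry → the edge API gateway certificate expiry
the edge API gateway certificate expiry → the search web server failover
Length: 3 steps.

the ingestion pipeline restart → the search load balancer certificate expiry → the edge API gateway certificate expiry → the search web server failover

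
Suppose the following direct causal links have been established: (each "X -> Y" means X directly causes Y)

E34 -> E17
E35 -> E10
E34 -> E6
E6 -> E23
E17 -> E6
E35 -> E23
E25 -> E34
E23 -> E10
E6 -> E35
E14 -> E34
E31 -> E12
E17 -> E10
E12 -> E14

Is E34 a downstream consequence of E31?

Yes

There is a causal chain: E31 → E12 → E14 → E34.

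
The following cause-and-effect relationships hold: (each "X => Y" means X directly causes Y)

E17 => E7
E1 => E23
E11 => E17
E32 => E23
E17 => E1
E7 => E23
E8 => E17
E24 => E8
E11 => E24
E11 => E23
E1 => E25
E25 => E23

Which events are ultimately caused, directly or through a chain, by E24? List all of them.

E1, E17, E23, E25, E7, E8

Direct effects: E8.
2 steps out: E17.
3 steps out: E1, E7.
4 steps out: E25, E23.
Not reachable from it: E11, E32.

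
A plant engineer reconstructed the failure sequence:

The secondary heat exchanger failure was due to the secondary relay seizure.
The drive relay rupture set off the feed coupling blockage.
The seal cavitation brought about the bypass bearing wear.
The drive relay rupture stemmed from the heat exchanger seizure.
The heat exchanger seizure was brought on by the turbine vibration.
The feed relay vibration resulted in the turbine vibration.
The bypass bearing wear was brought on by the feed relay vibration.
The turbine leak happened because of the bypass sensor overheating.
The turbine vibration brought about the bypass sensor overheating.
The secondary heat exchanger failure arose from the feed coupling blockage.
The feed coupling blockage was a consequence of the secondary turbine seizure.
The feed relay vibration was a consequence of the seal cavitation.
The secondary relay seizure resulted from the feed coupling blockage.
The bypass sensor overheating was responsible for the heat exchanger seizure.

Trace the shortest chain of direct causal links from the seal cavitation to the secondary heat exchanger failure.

the seal cavitation → the feed relay vibration → the turbine vibration → the heat exchanger seizure → the drive relay rupture → the feed coupling blockage → the secondary heat exchanger failure

the seal cavitation → the feed relay vibration
the feed relay vibration → the turbine vibration
the turbine vibration → the heat exchanger seizure
the heat exchanger seizure → the drive relay rupture
the drive relay rupture → the feed coupling blockage
the feed coupling blockage → the secondary heat exchanger failure
Length: 6 steps.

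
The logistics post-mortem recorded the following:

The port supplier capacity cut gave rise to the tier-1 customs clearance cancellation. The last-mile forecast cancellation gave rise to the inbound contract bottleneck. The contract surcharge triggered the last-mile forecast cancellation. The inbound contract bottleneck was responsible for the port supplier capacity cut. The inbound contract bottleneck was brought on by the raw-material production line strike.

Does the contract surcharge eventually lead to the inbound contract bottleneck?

Yes

There is a causal chain: the contract surcharge → the last-mile forecast cancellation → the inbound contract bottleneck.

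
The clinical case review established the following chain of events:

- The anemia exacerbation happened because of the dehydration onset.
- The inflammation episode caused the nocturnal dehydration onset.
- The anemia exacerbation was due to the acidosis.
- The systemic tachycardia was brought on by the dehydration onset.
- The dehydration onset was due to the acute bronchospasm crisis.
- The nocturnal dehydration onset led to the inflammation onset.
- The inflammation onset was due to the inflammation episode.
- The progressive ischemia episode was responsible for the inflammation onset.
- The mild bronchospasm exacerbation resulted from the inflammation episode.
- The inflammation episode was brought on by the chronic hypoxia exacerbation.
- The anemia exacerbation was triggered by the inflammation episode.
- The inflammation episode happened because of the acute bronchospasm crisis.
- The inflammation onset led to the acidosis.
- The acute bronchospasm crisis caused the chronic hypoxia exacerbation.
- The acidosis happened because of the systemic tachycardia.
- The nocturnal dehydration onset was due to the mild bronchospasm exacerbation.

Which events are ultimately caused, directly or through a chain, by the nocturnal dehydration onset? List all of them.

Direct effects: the inflammation onset.
2 steps out: the acidosis.
3 steps out: the anemia exacerbation.
Not reachable from it: the acute bronchospasm crisis, the chronic hypoxia exacerbation, the dehydration onset, the systemic tachycardia, the inflammation episode, the mild bronchospasm exacerbation, the progressive ischemia episode.

the acidosis, the anemia exacerbation, the inflammation onset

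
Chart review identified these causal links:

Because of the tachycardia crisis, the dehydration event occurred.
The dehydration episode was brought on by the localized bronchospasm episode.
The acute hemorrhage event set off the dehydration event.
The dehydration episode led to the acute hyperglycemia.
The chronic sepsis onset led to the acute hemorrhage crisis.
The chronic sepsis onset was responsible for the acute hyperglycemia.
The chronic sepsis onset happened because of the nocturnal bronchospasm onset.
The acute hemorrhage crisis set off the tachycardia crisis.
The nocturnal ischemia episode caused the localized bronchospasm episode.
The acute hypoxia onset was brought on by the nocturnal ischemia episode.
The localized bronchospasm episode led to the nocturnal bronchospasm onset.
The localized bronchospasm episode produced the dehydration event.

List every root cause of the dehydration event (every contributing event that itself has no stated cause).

the acute hemorrhage event, the nocturnal ischemia episode

Tracing upstream from the dehydration event: the dehydration event ← the localized bronchospasm episode ← the nocturnal ischemia episode.
A separate upstream branch: the dehydration event ← the acute hemorrhage event.
Each of those chain origins has no stated cause.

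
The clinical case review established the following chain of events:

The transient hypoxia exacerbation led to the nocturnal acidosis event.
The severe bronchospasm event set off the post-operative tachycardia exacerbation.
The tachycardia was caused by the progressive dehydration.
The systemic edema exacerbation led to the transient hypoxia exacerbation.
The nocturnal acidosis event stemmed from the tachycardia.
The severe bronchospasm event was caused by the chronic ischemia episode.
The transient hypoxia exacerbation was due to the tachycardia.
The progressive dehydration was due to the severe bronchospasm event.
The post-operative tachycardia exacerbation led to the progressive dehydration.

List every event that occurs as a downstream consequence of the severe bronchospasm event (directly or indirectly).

Direct effects: the post-operative tachycardia exacerbation, the progressive dehydration.
2 steps out: the tachycardia.
3 steps out: the transient hypoxia exacerbation, the nocturnal acidosis event.
Not reachable from it: the chronic ischemia episode, the systemic edema exacerbation.

the nocturnal acidosis event, the post-operative tachycardia exacerbation, the progressive dehydration, the tachycardia, the transient hypoxia exacerbation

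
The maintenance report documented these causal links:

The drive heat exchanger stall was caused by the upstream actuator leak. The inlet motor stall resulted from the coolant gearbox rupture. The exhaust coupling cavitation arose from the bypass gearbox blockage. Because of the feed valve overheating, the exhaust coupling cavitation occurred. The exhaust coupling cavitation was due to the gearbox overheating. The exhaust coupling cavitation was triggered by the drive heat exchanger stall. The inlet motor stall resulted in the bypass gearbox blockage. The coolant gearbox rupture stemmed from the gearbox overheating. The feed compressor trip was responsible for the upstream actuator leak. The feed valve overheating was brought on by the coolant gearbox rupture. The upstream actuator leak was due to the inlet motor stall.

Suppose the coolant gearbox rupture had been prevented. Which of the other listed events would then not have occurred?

the bypass gearbox blockage, the feed valve overheating, the inlet motor stall

Downstream of the coolant gearbox rupture: the inlet motor stall, the bypass gearbox blockage, the upstream actuator leak, the feed valve overheating, the drive heat exchanger stall, the exhaust coupling cavitation.
Of those, still caused via another path: the upstream actuator leak, the drive heat exchanger stall, the exhaust coupling cavitation.
The remainder have no surviving cause.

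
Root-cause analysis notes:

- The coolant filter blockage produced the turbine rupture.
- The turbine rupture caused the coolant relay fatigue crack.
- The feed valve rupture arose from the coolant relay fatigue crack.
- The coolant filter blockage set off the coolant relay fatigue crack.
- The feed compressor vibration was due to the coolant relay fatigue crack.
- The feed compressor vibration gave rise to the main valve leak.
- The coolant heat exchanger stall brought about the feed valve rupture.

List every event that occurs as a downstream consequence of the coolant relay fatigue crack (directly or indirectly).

Direct effects: the feed compressor vibration, the feed valve rupture.
2 steps out: the main valve leak.
Not reachable from it: the coolant filter blockage, the turbine rupture, the coolant heat exchanger stall.

the feed compressor vibration, the feed valve rupture, the main valve leak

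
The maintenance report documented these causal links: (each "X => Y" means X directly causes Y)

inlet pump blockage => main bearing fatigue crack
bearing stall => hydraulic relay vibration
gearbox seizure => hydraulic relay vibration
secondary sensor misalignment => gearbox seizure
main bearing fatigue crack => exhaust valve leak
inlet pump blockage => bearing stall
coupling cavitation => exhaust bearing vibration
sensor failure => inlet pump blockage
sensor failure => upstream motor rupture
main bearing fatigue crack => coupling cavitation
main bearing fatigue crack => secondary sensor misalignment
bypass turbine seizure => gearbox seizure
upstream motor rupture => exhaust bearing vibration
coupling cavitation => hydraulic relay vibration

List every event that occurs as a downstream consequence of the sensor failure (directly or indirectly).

the bearing stall, the coupling cavitation, the exhaust bearing vibration, the exhaust valve leak, the gearbox seizure, the hydraulic relay vibration, the inlet pump blockage, the main bearing fatigue crack, the secondary sensor misalignment, the upstream motor rupture

Direct effects: the inlet pump blockage, the upstream motor rupture.
2 steps out: the main bearing fatigue crack, the bearing stall, the exhaust bearing vibration.
3 steps out: the secondary sensor misalignment, the exhaust valve leak, the coupling cavitation, the hydraulic relay vibration.
4 steps out: the gearbox seizure.
Not reachable from it: the bypass turbine seizure.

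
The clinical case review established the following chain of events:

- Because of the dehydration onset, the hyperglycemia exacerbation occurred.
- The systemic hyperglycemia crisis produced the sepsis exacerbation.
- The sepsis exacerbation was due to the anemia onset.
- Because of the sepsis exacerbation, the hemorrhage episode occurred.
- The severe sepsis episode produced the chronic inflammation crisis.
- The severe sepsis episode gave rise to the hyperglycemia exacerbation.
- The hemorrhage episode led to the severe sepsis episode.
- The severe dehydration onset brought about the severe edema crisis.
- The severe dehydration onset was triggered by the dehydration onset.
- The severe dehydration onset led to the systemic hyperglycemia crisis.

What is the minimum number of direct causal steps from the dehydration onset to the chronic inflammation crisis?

6

Shortest chain: the dehydration onset → the severe dehydration onset → the systemic hyperglycemia crisis → the sepsis exacerbation → the hemorrhage episode → the severe sepsis episode → the chronic inflammation crisis.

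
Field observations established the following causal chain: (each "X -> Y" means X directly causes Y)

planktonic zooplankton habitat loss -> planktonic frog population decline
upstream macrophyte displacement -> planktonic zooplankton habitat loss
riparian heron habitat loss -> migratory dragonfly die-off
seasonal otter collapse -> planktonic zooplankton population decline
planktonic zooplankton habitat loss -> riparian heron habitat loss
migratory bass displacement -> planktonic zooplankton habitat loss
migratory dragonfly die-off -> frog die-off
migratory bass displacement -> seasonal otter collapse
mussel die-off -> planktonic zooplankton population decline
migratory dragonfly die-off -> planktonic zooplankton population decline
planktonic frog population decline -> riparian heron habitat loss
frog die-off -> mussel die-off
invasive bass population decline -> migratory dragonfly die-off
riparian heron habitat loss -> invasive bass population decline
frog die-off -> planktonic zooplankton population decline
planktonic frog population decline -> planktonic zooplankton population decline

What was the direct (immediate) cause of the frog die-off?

the migratory dragonfly die-off

Upstream contributors include the migratory bass displacement, the planktonic zooplankton habitat loss, the planktonic frog population decline, the riparian heron habitat loss, the invasive bass population decline, the upstream macrophyte displacement, but only the migratory dragonfly die-off feeds directly into the frog die-off.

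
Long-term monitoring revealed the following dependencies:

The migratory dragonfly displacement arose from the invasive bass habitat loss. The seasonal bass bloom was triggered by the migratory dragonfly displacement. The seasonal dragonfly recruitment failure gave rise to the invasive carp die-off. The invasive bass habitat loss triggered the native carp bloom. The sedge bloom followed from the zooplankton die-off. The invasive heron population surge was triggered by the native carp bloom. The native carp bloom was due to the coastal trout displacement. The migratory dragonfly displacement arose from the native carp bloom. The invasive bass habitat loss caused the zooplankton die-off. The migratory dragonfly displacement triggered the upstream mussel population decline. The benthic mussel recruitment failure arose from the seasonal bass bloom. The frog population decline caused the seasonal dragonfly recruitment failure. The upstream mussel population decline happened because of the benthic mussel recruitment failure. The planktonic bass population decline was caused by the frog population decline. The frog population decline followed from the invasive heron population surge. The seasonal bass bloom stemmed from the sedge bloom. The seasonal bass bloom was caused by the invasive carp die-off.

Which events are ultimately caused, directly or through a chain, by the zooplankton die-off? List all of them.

the benthic mussel recruitment failure, the seasonal bass bloom, the sedge bloom, the upstream mussel population decline

Direct effects: the sedge bloom.
2 steps out: the seasonal bass bloom.
3 steps out: the benthic mussel recruitment failure.
4 steps out: the upstream mussel population decline.
Not reachable from it: the invasive bass habitat loss, the native carp bloom, the invasive heron population surge, the frog population decline, the planktonic bass population decline, the seasonal dragonfly recruitment failure, the invasive carp die-off, the migratory dragonfly displacement, the coastal trout displacement.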